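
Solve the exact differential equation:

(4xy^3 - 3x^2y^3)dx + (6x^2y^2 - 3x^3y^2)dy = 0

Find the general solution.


Check exactness: ∂M/∂y = 12xy^2 - 9x^2y^2 and ∂N/∂x = 12xy^2 - 9x^2y^2; equal, so the equation is exact.
Integrate M with respect to x (treating y as constant): ∫M dx = 2x^2y^3 - x^3y^3 + h(y).
Differentiate w.r.t. y and set equal to N: all terms match, so h'(y) = 0 and h is a constant absorbed into C.
General solution: 2x^2y^3 - x^3y^3 = C.


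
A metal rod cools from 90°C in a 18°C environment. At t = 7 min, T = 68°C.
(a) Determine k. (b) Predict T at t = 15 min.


Newton's law: T(t) = T_a + (T₀ - T_a)e^(-kt).
(a) Use T(7) = 68: (68 - 18)/(90 - 18) = e^(-k·7), so k = -ln(0.694)/7 ≈ 0.0521.
(b) Apply k to t = 15: T(15) = 18 + (72)e^(-0.781) ≈ 51.0°C.


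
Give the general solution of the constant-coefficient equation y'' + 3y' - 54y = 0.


Characteristic equation: r² + 3r - 54 = 0.
Factor: (r - 6)(r + 9) = 0 ⇒ r = 6, -9 (distinct real).
General solution: y = C₁e^(6x) + C₂e^(-9x).


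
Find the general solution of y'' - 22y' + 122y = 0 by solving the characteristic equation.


Characteristic equation: r² - 22r + 122 = 0.
Discriminant is negative; roots r = 11 ± 1i (complex conjugate pair).
General solution uses e^(α x)(C₁ cos(β x) + C₂ sin(β x)): y = e^(11x)(C₁cos(x) + C₂sin(x)).


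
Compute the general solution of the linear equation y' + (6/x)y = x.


P(x) = 6/x ⇒ μ = x^6.
(x^6 y)' = x^7 ⇒ x^6 y = x^8/(8) + C.
Solve for y: y = (1/8)x^2 + C/x^6.


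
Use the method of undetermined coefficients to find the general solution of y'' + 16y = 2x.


Homogeneous: r² + 16 = 0 ⇒ r = ±4i, y_h = C₁cos(4x) + C₂sin(4x).
Polynomial forcing; try y_p = Ax + B. Then y_p'' + 16 y_p = 16(Ax + B) = 2x, so B = 0 and A = 1/8.
General solution: y = C₁cos(4x) + C₂sin(4x) + (1/8)x.


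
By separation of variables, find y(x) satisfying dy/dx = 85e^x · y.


Separate variables: dy/y = 85e^x dx.
Integrate: ln|y| = 85e^x + C₀.
Exponentiate: y = Ce^(85e^x).


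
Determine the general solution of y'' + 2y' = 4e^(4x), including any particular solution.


Characteristic roots of r² + 2r = 0 are -2, 0.
y_h = C₁e^(-2x) + C₂.
Forcing exponent 4 is not a characteristic root; try y_p = Ae^(4x).
Substitute: A·(16 + (2)·4 + (0)) = A·24 = 4, so A = 1/6.
General solution: y = C₁e^(-2x) + C₂ + (1/6)e^(4x).


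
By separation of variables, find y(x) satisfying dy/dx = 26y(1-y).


Separate: dy/[y(1-y)] = 26 dx.
Partial fractions: 1/[y(1-y)] = 1/y + 1/(1-y).
Integrate: ln|y/(1-y)| = 26x + C₀.
Solve for y: y = 1/(1 + Ce^(-26x)).


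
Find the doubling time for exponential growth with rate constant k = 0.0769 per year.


Exponential growth: P(t) = P₀ e^(0.0769t). Set P(t)/P₀ = 2: e^(0.0769t) = 2.
Solve: t = ln(2)/0.0769 ≈ 9.01 years.


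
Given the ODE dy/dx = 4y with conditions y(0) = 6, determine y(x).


General solution of y' = 4y is y = Ce^(4x).
Apply y(0) = 6: C = 6.
Particular solution: y = 6e^(4x).


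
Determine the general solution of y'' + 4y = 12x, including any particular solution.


Homogeneous: r² + 4 = 0 ⇒ r = ±2i, y_h = C₁cos(2x) + C₂sin(2x).
Polynomial forcing; try y_p = Ax + B. Then y_p'' + 4 y_p = 4(Ax + B) = 12x, so B = 0 and A = 3.
General solution: y = C₁cos(2x) + C₂sin(2x) + 3x.


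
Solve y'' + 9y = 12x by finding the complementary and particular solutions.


Homogeneous: r² + 9 = 0 ⇒ r = ±3i, y_h = C₁cos(3x) + C₂sin(3x).
Polynomial forcing; try y_p = Ax + B. Then y_p'' + 9 y_p = 9(Ax + B) = 12x, so B = 0 and A = 4/3.
General solution: y = C₁cos(3x) + C₂sin(3x) + (4/3)x.


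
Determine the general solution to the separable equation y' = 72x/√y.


Separate: √y dy = 72x dx.
Integrate: (2/3)y^(3/2) = 36x² + C.


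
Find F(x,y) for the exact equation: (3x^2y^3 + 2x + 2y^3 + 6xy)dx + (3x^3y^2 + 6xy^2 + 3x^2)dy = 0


Check exactness: ∂M/∂y = 9x^2y^2 + 6y^2 + 6x and ∂N/∂x = 9x^2y^2 + 6y^2 + 6x; equal, so the equation is exact.
Integrate M with respect to x (treating y as constant): ∫M dx = x^3y^3 + x^2 + 2xy^3 + 3x^2y + h(y).
Differentiate w.r.t. y and set equal to N: all terms match, so h'(y) = 0 and h is a constant absorbed into C.
General solution: x^3y^3 + x^2 + 2xy^3 + 3x^2y = C.


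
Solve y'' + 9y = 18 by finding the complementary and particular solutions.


Homogeneous part: r² + 9 = 0 ⇒ r = ±3i, so y_h = C₁cos(3x) + C₂sin(3x).
Try constant y_p = A; plug in: 9A = 18 ⇒ A = 2.
General solution: y = C₁cos(3x) + C₂sin(3x) + 2.


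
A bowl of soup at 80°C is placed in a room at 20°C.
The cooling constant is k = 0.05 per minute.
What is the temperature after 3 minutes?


Newton's law: dT/dt = -k(T - T_a) has solution T(t) = T_a + (T₀ - T_a)e^(-kt).
Plug in T_a = 20, T₀ = 80, k = 0.05, t = 3: T(3) = 20 + (60)e^(-0.15) ≈ 71.6°C.


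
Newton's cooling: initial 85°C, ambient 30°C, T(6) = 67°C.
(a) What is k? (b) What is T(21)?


Newton's law: T(t) = T_a + (T₀ - T_a)e^(-kt).
(a) Use T(6) = 67: (67 - 30)/(85 - 30) = e^(-k·6), so k = -ln(0.673)/6 ≈ 0.0661.
(b) Apply k to t = 21: T(21) = 30 + (55)e^(-1.387) ≈ 43.7°C.


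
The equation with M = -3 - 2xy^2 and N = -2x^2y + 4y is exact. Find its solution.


Check exactness: ∂M/∂y = -4xy and ∂N/∂x = -4xy; equal, so the equation is exact.
Integrate M with respect to x (treating y as constant): ∫M dx = -3x - x^2y^2 + h(y).
Differentiate w.r.t. y and set equal to N: the x-dependent terms already match, leaving h'(y) = 4y. Integrate: h(y) = 2y^2.
So F(x,y) = -3x - x^2y^2 + 2y^2.
General solution: -3x - x^2y^2 + 2y^2 = C.


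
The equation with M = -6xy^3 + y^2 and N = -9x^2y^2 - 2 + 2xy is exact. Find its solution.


Check exactness: ∂M/∂y = -18xy^2 + 2y and ∂N/∂x = -18xy^2 + 2y; equal, so the equation is exact.
Integrate M with respect to x (treating y as constant): ∫M dx = -3x^2y^3 + xy^2 + h(y).
Differentiate w.r.t. y and set equal to N: the x-dependent terms already match, leaving h'(y) = -2. Integrate: h(y) = -2y.
So F(x,y) = -3x^2y^3 - 2y + xy^2.
General solution: -3x^2y^3 - 2y + xy^2 = C.


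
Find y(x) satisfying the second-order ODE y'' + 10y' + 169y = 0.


Characteristic equation: r² + 10r + 169 = 0.
Discriminant is negative; roots r = -5 ± 12i (complex conjugate pair).
General solution uses e^(α x)(C₁ cos(β x) + C₂ sin(β x)): y = e^(-5x)(C₁cos(12x) + C₂sin(12x)).


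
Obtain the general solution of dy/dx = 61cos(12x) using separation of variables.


g(y) = 1, so integrate directly: y = ∫ 61cos(12x) dx = (61/12)sin(12x) + C.


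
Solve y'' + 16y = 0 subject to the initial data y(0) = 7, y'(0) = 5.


Characteristic roots of r² + 16 = 0 are ±4i, so y = C₁cos(4x) + C₂sin(4x).
Apply y(0) = 7: C₁ = 7. Differentiate and apply y'(0) = 5: 4·C₂ = 5, so C₂ = 5/4.
Particular solution: y = 7cos(4x) + (5/4)sin(4x).


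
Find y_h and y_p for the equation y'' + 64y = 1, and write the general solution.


Homogeneous part: r² + 64 = 0 ⇒ r = ±8i, so y_h = C₁cos(8x) + C₂sin(8x).
Try constant y_p = A; plug in: 64A = 1 ⇒ A = 1/64.
General solution: y = C₁cos(8x) + C₂sin(8x) + 1/64.


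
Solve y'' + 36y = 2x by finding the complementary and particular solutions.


Homogeneous: r² + 36 = 0 ⇒ r = ±6i, y_h = C₁cos(6x) + C₂sin(6x).
Polynomial forcing; try y_p = Ax + B. Then y_p'' + 36 y_p = 36(Ax + B) = 2x, so B = 0 and A = 1/18.
General solution: y = C₁cos(6x) + C₂sin(6x) + (1/18)x.


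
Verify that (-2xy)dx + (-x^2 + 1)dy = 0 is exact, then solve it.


Check exactness: ∂M/∂y = -2x and ∂N/∂x = -2x; equal, so the equation is exact.
Integrate M with respect to x (treating y as constant): ∫M dx = -x^2y + h(y).
Differentiate w.r.t. y and set equal to N: the x-dependent terms already match, leaving h'(y) = 1. Integrate: h(y) = y.
So F(x,y) = -x^2y + y.
General solution: -x^2y + y = C.


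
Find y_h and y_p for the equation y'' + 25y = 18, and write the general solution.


Homogeneous part: r² + 25 = 0 ⇒ r = ±5i, so y_h = C₁cos(5x) + C₂sin(5x).
Try constant y_p = A; plug in: 25A = 18 ⇒ A = 18/25.
General solution: y = C₁cos(5x) + C₂sin(5x) + 18/25.


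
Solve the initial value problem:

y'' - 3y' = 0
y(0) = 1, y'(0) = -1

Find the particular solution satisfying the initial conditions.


Characteristic roots of r² - 3r = 0 are 3, 0.
General solution y = c₁ e^(3x) + c₂.
Apply y(0) = 1: c₁ + c₂ = 1. Apply y'(0) = -1: 3 c₁ + 0 c₂ = -1.
Solve: c₁ = -1/3, c₂ = 4/3.
Particular solution: y = -(1/3)e^(3x) + 4/3.


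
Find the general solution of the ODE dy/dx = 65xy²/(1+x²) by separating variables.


Separate: dy/y² = 65x/(1+x²) dx.
Integrate LHS: ∫ dy/y² = -1/y.
Integrate RHS via u = 1+x²: (65/2)ln(1+x²) + C.
Result: -1/y = (65/2)ln(1+x²) + C.


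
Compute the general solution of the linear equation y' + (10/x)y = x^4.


P(x) = 10/x ⇒ μ = x^10.
(x^10 y)' = x^14 ⇒ x^10 y = x^15/(15) + C.
Solve for y: y = (1/15)x^5 + C/x^10.


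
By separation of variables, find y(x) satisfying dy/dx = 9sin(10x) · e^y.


Separate: e^(-y) dy = 9sin(10x) dx.
Integrate: -e^(-y) = -(9/10)cos(10x) + C₀.
Rearrange: e^(-y) = (9/10)cos(10x) + C.


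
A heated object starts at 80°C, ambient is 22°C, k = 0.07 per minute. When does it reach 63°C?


From T(t) = T_a + (T₀ - T_a)e^(-kt), set T(t) = 63:
(63 - 22) / (80 - 22) = e^(-0.07t), so t = -ln(0.707)/0.07 ≈ 5.0 minutes.


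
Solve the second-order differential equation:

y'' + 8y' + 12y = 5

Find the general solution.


Characteristic roots of r² + 8r + 12 = 0 are -6, -2.
y_h = C₁e^(-6x) + C₂e^(-2x).
Constant forcing; try y_p = A. Then 12A = 5 ⇒ A = 5/12.
General solution: y = C₁e^(-6x) + C₂e^(-2x) + 5/12.


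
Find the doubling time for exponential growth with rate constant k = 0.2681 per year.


Exponential growth: P(t) = P₀ e^(0.2681t). Set P(t)/P₀ = 2: e^(0.2681t) = 2.
Solve: t = ln(2)/0.2681 ≈ 2.59 years.


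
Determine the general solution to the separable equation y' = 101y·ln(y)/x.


Separate: dy/[y ln(y)] = 101 dx/x.
Substitute u = ln(y): du/u = 101 dx/x.
Integrate: ln|ln(y)| = 101ln|x| + C₀, hence ln(y) = C·x^101.


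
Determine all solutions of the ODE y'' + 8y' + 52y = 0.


Characteristic equation: r² + 8r + 52 = 0.
Discriminant is negative; roots r = -4 ± 6i (complex conjugate pair).
General solution uses e^(α x)(C₁ cos(β x) + C₂ sin(β x)): y = e^(-4x)(C₁cos(6x) + C₂sin(6x)).


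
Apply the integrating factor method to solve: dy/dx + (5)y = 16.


P(x) = 5, Q(x) = 16; integrating factor μ = e^(5x).
(μ y)' = 16e^(5x) ⇒ μ y = (16/5)e^(5x) + C.
Divide by μ: y = 16/5 + Ce^(-5x).


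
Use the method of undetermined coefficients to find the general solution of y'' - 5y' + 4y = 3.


Characteristic roots of r² - 5r + 4 = 0 are 4, 1.
y_h = C₁e^(4x) + C₂e^(x).
Forcing exponent 0 is not a characteristic root; try y_p = A.
Substitute: A·(0 + (-5)·0 + (4)) = A·4 = 3, so A = 3/4.
General solution: y = C₁e^(4x) + C₂e^(x) + 3/4.


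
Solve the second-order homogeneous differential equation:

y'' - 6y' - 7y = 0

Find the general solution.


Characteristic equation: r² - 6r - 7 = 0.
Factor: (r + 1)(r - 7) = 0 ⇒ r = -1, 7 (distinct real).
General solution: y = C₁e^(-x) + C₂e^(7x).


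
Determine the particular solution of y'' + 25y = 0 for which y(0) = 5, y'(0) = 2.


Characteristic roots of r² + 25 = 0 are ±5i, so y = C₁cos(5x) + C₂sin(5x).
Apply y(0) = 5: C₁ = 5. Differentiate and apply y'(0) = 2: 5·C₂ = 2, so C₂ = 2/5.
Particular solution: y = 5cos(5x) + (2/5)sin(5x).


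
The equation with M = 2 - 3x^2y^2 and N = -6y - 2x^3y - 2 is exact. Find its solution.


Check exactness: ∂M/∂y = -6x^2y and ∂N/∂x = -6x^2y; equal, so the equation is exact.
Integrate M with respect to x (treating y as constant): ∫M dx = 2x - x^3y^2 + h(y).
Differentiate w.r.t. y and set equal to N: the x-dependent terms already match, leaving h'(y) = -6y - 2. Integrate: h(y) = -3y^2 - 2y.
So F(x,y) = -3y^2 + 2x - x^3y^2 - 2y.
General solution: -3y^2 + 2x - x^3y^2 - 2y = C.


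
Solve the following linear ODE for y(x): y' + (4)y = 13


P(x) = 4, Q(x) = 13; integrating factor μ = e^(4x).
(μ y)' = 13e^(4x) ⇒ μ y = (13/4)e^(4x) + C.
Divide by μ: y = 13/4 + Ce^(-4x).


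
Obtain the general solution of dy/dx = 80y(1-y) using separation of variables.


Separate: dy/[y(1-y)] = 80 dx.
Partial fractions: 1/[y(1-y)] = 1/y + 1/(1-y).
Integrate: ln|y/(1-y)| = 80x + C₀.
Solve for y: y = 1/(1 + Ce^(-80x)).


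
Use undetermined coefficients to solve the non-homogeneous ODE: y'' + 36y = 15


Homogeneous part: r² + 36 = 0 ⇒ r = ±6i, so y_h = C₁cos(6x) + C₂sin(6x).
Try constant y_p = A; plug in: 36A = 15 ⇒ A = 5/12.
General solution: y = C₁cos(6x) + C₂sin(6x) + 5/12.


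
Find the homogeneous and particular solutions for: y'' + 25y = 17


Homogeneous part: r² + 25 = 0 ⇒ r = ±5i, so y_h = C₁cos(5x) + C₂sin(5x).
Try constant y_p = A; plug in: 25A = 17 ⇒ A = 17/25.
General solution: y = C₁cos(5x) + C₂sin(5x) + 17/25.


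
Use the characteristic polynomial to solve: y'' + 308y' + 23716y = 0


Characteristic equation: r² + 308r + 23716 = 0, i.e. (r + 154)² = 0.
Repeated root r = -154; include an x factor for the second linearly independent solution.
General solution: y = (C₁ + C₂x)e^(-154x).


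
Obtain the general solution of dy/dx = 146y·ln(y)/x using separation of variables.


Separate: dy/[y ln(y)] = 146 dx/x.
Substitute u = ln(y): du/u = 146 dx/x.
Integrate: ln|ln(y)| = 146ln|x| + C₀, hence ln(y) = C·x^146.


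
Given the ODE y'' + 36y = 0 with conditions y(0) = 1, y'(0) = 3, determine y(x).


Characteristic roots of r² + 36 = 0 are ±6i, so y = C₁cos(6x) + C₂sin(6x).
Apply y(0) = 1: C₁ = 1. Differentiate and apply y'(0) = 3: 6·C₂ = 3, so C₂ = 1/2.
Particular solution: y = cos(6x) + (1/2)sin(6x).


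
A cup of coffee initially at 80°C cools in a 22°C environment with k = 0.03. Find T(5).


Newton's law: dT/dt = -k(T - T_a) has solution T(t) = T_a + (T₀ - T_a)e^(-kt).
Plug in T_a = 22, T₀ = 80, k = 0.03, t = 5: T(5) = 22 + (58)e^(-0.15) ≈ 71.9°C.


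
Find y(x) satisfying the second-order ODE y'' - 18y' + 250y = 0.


Characteristic equation: r² - 18r + 250 = 0.
Discriminant is negative; roots r = 9 ± 13i (complex conjugate pair).
General solution uses e^(α x)(C₁ cos(β x) + C₂ sin(β x)): y = e^(9x)(C₁cos(13x) + C₂sin(13x)).


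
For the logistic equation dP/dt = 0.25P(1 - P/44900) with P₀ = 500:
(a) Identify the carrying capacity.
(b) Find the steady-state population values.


Logistic ODE dP/dt = 0.25P(1 - P/44900) has equilibria where dP/dt = 0, i.e. P = 0 or P = 44900.
The coefficient (1 - P/K) = 0 when P = K, identifying K = 44900 as the carrying capacity.
(a) K = 44900; (b) equilibria P = 0 and P = 44900.


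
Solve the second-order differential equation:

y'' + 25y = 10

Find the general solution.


Homogeneous part: r² + 25 = 0 ⇒ r = ±5i, so y_h = C₁cos(5x) + C₂sin(5x).
Try constant y_p = A; plug in: 25A = 10 ⇒ A = 2/5.
General solution: y = C₁cos(5x) + C₂sin(5x) + 2/5.


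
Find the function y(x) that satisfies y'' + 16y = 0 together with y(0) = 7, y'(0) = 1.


Characteristic roots of r² + 16 = 0 are ±4i, so y = C₁cos(4x) + C₂sin(4x).
Apply y(0) = 7: C₁ = 7. Differentiate and apply y'(0) = 1: 4·C₂ = 1, so C₂ = 1/4.
Particular solution: y = 7cos(4x) + (1/4)sin(4x).


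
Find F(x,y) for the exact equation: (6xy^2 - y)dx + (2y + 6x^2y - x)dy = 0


Check exactness: ∂M/∂y = 12xy - 1 and ∂N/∂x = 12xy - 1; equal, so the equation is exact.
Integrate M with respect to x (treating y as constant): ∫M dx = 3x^2y^2 - xy + h(y).
Differentiate w.r.t. y and set equal to N: the x-dependent terms already match, leaving h'(y) = 2y. Integrate: h(y) = y^2.
So F(x,y) = y^2 + 3x^2y^2 - xy.
General solution: y^2 + 3x^2y^2 - xy = C.


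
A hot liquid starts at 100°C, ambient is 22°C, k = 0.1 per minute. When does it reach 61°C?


From T(t) = T_a + (T₀ - T_a)e^(-kt), set T(t) = 61:
(61 - 22) / (100 - 22) = e^(-0.1t), so t = -ln(0.500)/0.1 ≈ 6.9 minutes.


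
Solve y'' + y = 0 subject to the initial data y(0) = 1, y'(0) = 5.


Characteristic roots of r² + 1 = 0 are ±1i, so y = C₁cos(x) + C₂sin(x).
Apply y(0) = 1: C₁ = 1. Differentiate and apply y'(0) = 5: 1·C₂ = 5, so C₂ = 5.
Particular solution: y = cos(x) + 5sin(x).


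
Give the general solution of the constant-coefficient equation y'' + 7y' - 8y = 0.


Characteristic equation: r² + 7r - 8 = 0.
Factor: (r + 8)(r - 1) = 0 ⇒ r = -8, 1 (distinct real).
General solution: y = C₁e^(-8x) + C₂e^(x).


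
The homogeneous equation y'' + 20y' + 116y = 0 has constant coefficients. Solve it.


Characteristic equation: r² + 20r + 116 = 0.
Discriminant is negative; roots r = -10 ± 4i (complex conjugate pair).
General solution uses e^(α x)(C₁ cos(β x) + C₂ sin(β x)): y = e^(-10x)(C₁cos(4x) + C₂sin(4x)).


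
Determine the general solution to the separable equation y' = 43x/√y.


Separate: √y dy = 43x dx.
Integrate: (2/3)y^(3/2) = (43/2)x² + C.


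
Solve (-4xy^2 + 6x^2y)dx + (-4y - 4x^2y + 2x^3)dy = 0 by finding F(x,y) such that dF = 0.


Check exactness: ∂M/∂y = -8xy + 6x^2 and ∂N/∂x = -8xy + 6x^2; equal, so the equation is exact.
Integrate M with respect to x (treating y as constant): ∫M dx = -2x^2y^2 + 2x^3y + h(y).
Differentiate w.r.t. y and set equal to N: the x-dependent terms already match, leaving h'(y) = -4y. Integrate: h(y) = -2y^2.
So F(x,y) = -2y^2 - 2x^2y^2 + 2x^3y.
General solution: -2y^2 - 2x^2y^2 + 2x^3y = C.


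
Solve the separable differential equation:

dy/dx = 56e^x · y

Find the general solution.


Separate variables: dy/y = 56e^x dx.
Integrate: ln|y| = 56e^x + C₀.
Exponentiate: y = Ce^(56e^x).


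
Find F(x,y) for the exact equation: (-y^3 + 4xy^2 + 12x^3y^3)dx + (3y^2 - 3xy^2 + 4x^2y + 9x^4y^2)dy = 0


Check exactness: ∂M/∂y = -3y^2 + 8xy + 36x^3y^2 and ∂N/∂x = -3y^2 + 8xy + 36x^3y^2; equal, so the equation is exact.
Integrate M with respect to x (treating y as constant): ∫M dx = -xy^3 + 2x^2y^2 + 3x^4y^3 + h(y).
Differentiate w.r.t. y and set equal to N: the x-dependent terms already match, leaving h'(y) = 3y^2. Integrate: h(y) = y^3.
So F(x,y) = y^3 - xy^3 + 2x^2y^2 + 3x^4y^3.
General solution: y^3 - xy^3 + 2x^2y^2 + 3x^4y^3 = C.


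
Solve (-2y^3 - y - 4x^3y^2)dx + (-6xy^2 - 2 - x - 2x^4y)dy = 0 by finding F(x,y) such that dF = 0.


Check exactness: ∂M/∂y = -6y^2 - 1 - 8x^3y and ∂N/∂x = -6y^2 - 1 - 8x^3y; equal, so the equation is exact.
Integrate M with respect to x (treating y as constant): ∫M dx = -2xy^3 - xy - x^4y^2 + h(y).
Differentiate w.r.t. y and set equal to N: the x-dependent terms already match, leaving h'(y) = -2. Integrate: h(y) = -2y.
So F(x,y) = -2xy^3 - 2y - xy - x^4y^2.
General solution: -2xy^3 - 2y - xy - x^4y^2 = C.


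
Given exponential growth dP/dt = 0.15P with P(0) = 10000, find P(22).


The ODE dP/dt = 0.15P has solution P(t) = P(0)e^(0.15t).
Substitute P(0) = 10000 and t = 22: P(22) = 10000 e^(3.30) ≈ 271126.


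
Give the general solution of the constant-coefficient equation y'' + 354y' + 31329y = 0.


Characteristic equation: r² + 354r + 31329 = 0, i.e. (r + 177)² = 0.
Repeated root r = -177; include an x factor for the second linearly independent solution.
General solution: y = (C₁ + C₂x)e^(-177x).


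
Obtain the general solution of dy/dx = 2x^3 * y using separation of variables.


Separate variables: dy/y = 2x^3 dx.
Integrate: ln|y| = (1/2)x^4 + C₀.
Exponentiate: y = Ce^((1/2)x^4).


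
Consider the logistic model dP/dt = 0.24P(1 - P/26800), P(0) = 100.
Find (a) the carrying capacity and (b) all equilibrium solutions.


Logistic ODE dP/dt = 0.24P(1 - P/26800) has equilibria where dP/dt = 0, i.e. P = 0 or P = 26800.
The coefficient (1 - P/K) = 0 when P = K, identifying K = 26800 as the carrying capacity.
(a) K = 26800; (b) equilibria P = 0 and P = 26800.


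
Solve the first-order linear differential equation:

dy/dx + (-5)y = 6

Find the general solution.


P(x) = -5 ⇒ μ = e^(-5x).
(μ y)' = 6e^(-5x) ⇒ μ y = -(6/5)e^(-5x) + C.
Divide by μ: y = -6/5 + Ce^(5x).


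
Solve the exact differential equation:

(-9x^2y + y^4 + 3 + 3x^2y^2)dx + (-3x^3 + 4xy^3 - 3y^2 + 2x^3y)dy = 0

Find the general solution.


Check exactness: ∂M/∂y = -9x^2 + 4y^3 + 6x^2y and ∂N/∂x = -9x^2 + 4y^3 + 6x^2y; equal, so the equation is exact.
Integrate M with respect to x (treating y as constant): ∫M dx = -3x^3y + xy^4 + 3x + x^3y^2 + h(y).
Differentiate w.r.t. y and set equal to N: the x-dependent terms already match, leaving h'(y) = -3y^2. Integrate: h(y) = -y^3.
So F(x,y) = -3x^3y + xy^4 - y^3 + 3x + x^3y^2.
General solution: -3x^3y + xy^4 - y^3 + 3x + x^3y^2 = C.


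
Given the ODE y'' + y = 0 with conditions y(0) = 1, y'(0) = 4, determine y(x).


Characteristic roots of r² + 1 = 0 are ±1i, so y = C₁cos(x) + C₂sin(x).
Apply y(0) = 1: C₁ = 1. Differentiate and apply y'(0) = 4: 1·C₂ = 4, so C₂ = 4.
Particular solution: y = cos(x) + 4sin(x).


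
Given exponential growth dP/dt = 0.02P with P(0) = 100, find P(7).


The ODE dP/dt = 0.02P has solution P(t) = P(0)e^(0.02t).
Substitute P(0) = 100 and t = 7: P(7) = 100 e^(0.14) ≈ 115.


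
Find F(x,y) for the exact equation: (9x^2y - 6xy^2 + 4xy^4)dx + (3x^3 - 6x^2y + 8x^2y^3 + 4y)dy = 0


Check exactness: ∂M/∂y = 9x^2 - 12xy + 16xy^3 and ∂N/∂x = 9x^2 - 12xy + 16xy^3; equal, so the equation is exact.
Integrate M with respect to x (treating y as constant): ∫M dx = 3x^3y - 3x^2y^2 + 2x^2y^4 + h(y).
Differentiate w.r.t. y and set equal to N: the x-dependent terms already match, leaving h'(y) = 4y. Integrate: h(y) = 2y^2.
So F(x,y) = 3x^3y - 3x^2y^2 + 2x^2y^4 + 2y^2.
General solution: 3x^3y - 3x^2y^2 + 2x^2y^4 + 2y^2 = C.


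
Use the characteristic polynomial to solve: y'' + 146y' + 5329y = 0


Characteristic equation: r² + 146r + 5329 = 0, i.e. (r + 73)² = 0.
Repeated root r = -73; include an x factor for the second linearly independent solution.
General solution: y = (C₁ + C₂x)e^(-73x).


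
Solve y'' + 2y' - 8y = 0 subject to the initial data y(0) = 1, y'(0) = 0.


Characteristic roots of r² + 2r - 8 = 0 are 2, -4.
General solution y = c₁ e^(2x) + c₂ e^(-4x).
Apply y(0) = 1: c₁ + c₂ = 1. Apply y'(0) = 0: 2 c₁ - 4 c₂ = 0.
Solve: c₁ = 2/3, c₂ = 1/3.
Particular solution: y = (2/3)e^(2x) + (1/3)e^(-4x).


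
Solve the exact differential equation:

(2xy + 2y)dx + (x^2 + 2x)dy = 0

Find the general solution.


Check exactness: ∂M/∂y = 2x + 2 and ∂N/∂x = 2x + 2; equal, so the equation is exact.
Integrate M with respect to x (treating y as constant): ∫M dx = x^2y + 2xy + h(y).
Differentiate w.r.t. y and set equal to N: all terms match, so h'(y) = 0 and h is a constant absorbed into C.
General solution: x^2y + 2xy = C.


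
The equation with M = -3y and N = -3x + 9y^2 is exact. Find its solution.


Check exactness: ∂M/∂y = -3 and ∂N/∂x = -3; equal, so the equation is exact.
Integrate M with respect to x (treating y as constant): ∫M dx = -3xy + h(y).
Differentiate w.r.t. y and set equal to N: the x-dependent terms already match, leaving h'(y) = 9y^2. Integrate: h(y) = 3y^3.
So F(x,y) = -3xy + 3y^3.
General solution: -3xy + 3y^3 = C.


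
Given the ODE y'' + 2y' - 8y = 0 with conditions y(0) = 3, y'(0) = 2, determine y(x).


Characteristic roots of r² + 2r - 8 = 0 are -4, 2.
General solution y = c₁ e^(-4x) + c₂ e^(2x).
Apply y(0) = 3: c₁ + c₂ = 3. Apply y'(0) = 2: -4 c₁ + 2 c₂ = 2.
Solve: c₁ = 2/3, c₂ = 7/3.
Particular solution: y = (2/3)e^(-4x) + (7/3)e^(2x).


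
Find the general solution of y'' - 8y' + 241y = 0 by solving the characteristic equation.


Characteristic equation: r² - 8r + 241 = 0.
Discriminant is negative; roots r = 4 ± 15i (complex conjugate pair).
General solution uses e^(α x)(C₁ cos(β x) + C₂ sin(β x)): y = e^(4x)(C₁cos(15x) + C₂sin(15x)).


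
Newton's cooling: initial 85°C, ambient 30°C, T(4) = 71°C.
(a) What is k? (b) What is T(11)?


Newton's law: T(t) = T_a + (T₀ - T_a)e^(-kt).
(a) Use T(4) = 71: (71 - 30)/(85 - 30) = e^(-k·4), so k = -ln(0.745)/4 ≈ 0.0734.
(b) Apply k to t = 11: T(11) = 30 + (55)e^(-0.808) ≈ 54.5°C.


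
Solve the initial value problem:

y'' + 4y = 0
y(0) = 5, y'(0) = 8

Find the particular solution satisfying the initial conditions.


Characteristic roots of r² + 4 = 0 are ±2i, so y = C₁cos(2x) + C₂sin(2x).
Apply y(0) = 5: C₁ = 5. Differentiate and apply y'(0) = 8: 2·C₂ = 8, so C₂ = 4.
Particular solution: y = 5cos(2x) + 4sin(2x).


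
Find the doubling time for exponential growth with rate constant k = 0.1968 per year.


Exponential growth: P(t) = P₀ e^(0.1968t). Set P(t)/P₀ = 2: e^(0.1968t) = 2.
Solve: t = ln(2)/0.1968 ≈ 3.52 years.


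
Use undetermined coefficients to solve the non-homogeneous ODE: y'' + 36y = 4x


Homogeneous: r² + 36 = 0 ⇒ r = ±6i, y_h = C₁cos(6x) + C₂sin(6x).
Polynomial forcing; try y_p = Ax + B. Then y_p'' + 36 y_p = 36(Ax + B) = 4x, so B = 0 and A = 1/9.
General solution: y = C₁cos(6x) + C₂sin(6x) + (1/9)x.


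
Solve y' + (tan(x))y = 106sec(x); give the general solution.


P(x) = tan(x) ⇒ μ = e^(∫tan(x)dx) = sec(x).
(sec(x) y)' = 106sec²(x) ⇒ sec(x) y = 106tan(x) + C.
Multiply by cos(x): y = 106sin(x) + C·cos(x).


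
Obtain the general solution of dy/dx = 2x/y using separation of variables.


Separate variables: y dy = 2x dx.
Integrate both sides: y²/2 = x^2 + C₀.
Multiply by 2: y² = 2x^2 + C.


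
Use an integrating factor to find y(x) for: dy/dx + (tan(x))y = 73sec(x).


P(x) = tan(x) ⇒ μ = e^(∫tan(x)dx) = sec(x).
(sec(x) y)' = 73sec²(x) ⇒ sec(x) y = 73tan(x) + C.
Multiply by cos(x): y = 73sin(x) + C·cos(x).


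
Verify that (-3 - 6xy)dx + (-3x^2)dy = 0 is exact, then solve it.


Check exactness: ∂M/∂y = -6x and ∂N/∂x = -6x; equal, so the equation is exact.
Integrate M with respect to x (treating y as constant): ∫M dx = -3x - 3x^2y + h(y).
Differentiate w.r.t. y and set equal to N: all terms match, so h'(y) = 0 and h is a constant absorbed into C.
General solution: -3x - 3x^2y = C.


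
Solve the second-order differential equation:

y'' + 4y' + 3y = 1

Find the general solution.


Characteristic roots of r² + 4r + 3 = 0 are -3, -1.
y_h = C₁e^(-3x) + C₂e^(-x).
Forcing exponent 0 is not a characteristic root; try y_p = A.
Substitute: A·(0 + (4)·0 + (3)) = A·3 = 1, so A = 1/3.
General solution: y = C₁e^(-3x) + C₂e^(-x) + 1/3.


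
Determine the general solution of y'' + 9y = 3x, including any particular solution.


Homogeneous: r² + 9 = 0 ⇒ r = ±3i, y_h = C₁cos(3x) + C₂sin(3x).
Polynomial forcing; try y_p = Ax + B. Then y_p'' + 9 y_p = 9(Ax + B) = 3x, so B = 0 and A = 1/3.
General solution: y = C₁cos(3x) + C₂sin(3x) + (1/3)x.


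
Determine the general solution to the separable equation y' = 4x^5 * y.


Separate variables: dy/y = 4x^5 dx.
Integrate: ln|y| = (2/3)x^6 + C₀.
Exponentiate: y = Ce^((2/3)x^6).


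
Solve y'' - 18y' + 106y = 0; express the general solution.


Characteristic equation: r² - 18r + 106 = 0.
Discriminant is negative; roots r = 9 ± 5i (complex conjugate pair).
General solution uses e^(α x)(C₁ cos(β x) + C₂ sin(β x)): y = e^(9x)(C₁cos(5x) + C₂sin(5x)).


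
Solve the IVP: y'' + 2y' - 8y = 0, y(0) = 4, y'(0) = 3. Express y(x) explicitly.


Characteristic roots of r² + 2r - 8 = 0 are -4, 2.
General solution y = c₁ e^(-4x) + c₂ e^(2x).
Apply y(0) = 4: c₁ + c₂ = 4. Apply y'(0) = 3: -4 c₁ + 2 c₂ = 3.
Solve: c₁ = 5/6, c₂ = 19/6.
Particular solution: y = (5/6)e^(-4x) + (19/6)e^(2x).


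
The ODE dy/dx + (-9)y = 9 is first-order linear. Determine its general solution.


P(x) = -9 ⇒ μ = e^(-9x).
(μ y)' = 9e^(-9x) ⇒ μ y = -e^(-9x) + C.
Divide by μ: y = -1 + Ce^(9x).


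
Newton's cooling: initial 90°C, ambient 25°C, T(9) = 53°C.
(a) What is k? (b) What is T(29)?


Newton's law: T(t) = T_a + (T₀ - T_a)e^(-kt).
(a) Use T(9) = 53: (53 - 25)/(90 - 25) = e^(-k·9), so k = -ln(0.431)/9 ≈ 0.0936.
(b) Apply k to t = 29: T(29) = 25 + (65)e^(-2.714) ≈ 29.3°C.


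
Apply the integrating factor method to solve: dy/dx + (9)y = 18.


P(x) = 9, Q(x) = 18; integrating factor μ = e^(9x).
(μ y)' = 18e^(9x) ⇒ μ y = 2e^(9x) + C.
Divide by μ: y = 2 + Ce^(-9x).


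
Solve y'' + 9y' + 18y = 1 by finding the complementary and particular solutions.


Characteristic roots of r² + 9r + 18 = 0 are -6, -3.
y_h = C₁e^(-6x) + C₂e^(-3x).
Constant forcing; try y_p = A. Then 18A = 1 ⇒ A = 1/18.
General solution: y = C₁e^(-6x) + C₂e^(-3x) + 1/18.


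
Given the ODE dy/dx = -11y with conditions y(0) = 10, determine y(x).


General solution of y' = -11y is y = Ce^(-11x).
Apply y(0) = 10: C = 10.
Particular solution: y = 10e^(-11x).


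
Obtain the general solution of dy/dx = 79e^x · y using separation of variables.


Separate variables: dy/y = 79e^x dx.
Integrate: ln|y| = 79e^x + C₀.
Exponentiate: y = Ce^(79e^x).


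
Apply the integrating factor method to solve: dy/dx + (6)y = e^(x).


P(x) = 6 ⇒ μ = e^(6x).
(μ y)' = e^(7x) ⇒ μ y = e^(7x)/7 + C.
Divide by μ: y = (1/7)e^(x) + Ce^(-6x).


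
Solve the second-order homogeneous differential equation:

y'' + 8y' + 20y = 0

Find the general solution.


Characteristic equation: r² + 8r + 20 = 0.
Discriminant is negative; roots r = -4 ± 2i (complex conjugate pair).
General solution uses e^(α x)(C₁ cos(β x) + C₂ sin(β x)): y = e^(-4x)(C₁cos(2x) + C₂sin(2x)).


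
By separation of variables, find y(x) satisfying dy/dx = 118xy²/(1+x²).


Separate: dy/y² = 118x/(1+x²) dx.
Integrate LHS: ∫ dy/y² = -1/y.
Integrate RHS via u = 1+x²: 59ln(1+x²) + C.
Result: -1/y = 59ln(1+x²) + C.


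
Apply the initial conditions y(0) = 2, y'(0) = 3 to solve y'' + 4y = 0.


Characteristic roots of r² + 4 = 0 are ±2i, so y = C₁cos(2x) + C₂sin(2x).
Apply y(0) = 2: C₁ = 2. Differentiate and apply y'(0) = 3: 2·C₂ = 3, so C₂ = 3/2.
Particular solution: y = 2cos(2x) + (3/2)sin(2x).


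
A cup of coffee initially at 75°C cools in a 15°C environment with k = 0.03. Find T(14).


Newton's law: dT/dt = -k(T - T_a) has solution T(t) = T_a + (T₀ - T_a)e^(-kt).
Plug in T_a = 15, T₀ = 75, k = 0.03, t = 14: T(14) = 15 + (60)e^(-0.42) ≈ 54.4°C.


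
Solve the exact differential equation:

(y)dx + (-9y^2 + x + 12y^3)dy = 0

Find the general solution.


Check exactness: ∂M/∂y = 1 and ∂N/∂x = 1; equal, so the equation is exact.
Integrate M with respect to x (treating y as constant): ∫M dx = xy + h(y).
Differentiate w.r.t. y and set equal to N: the x-dependent terms already match, leaving h'(y) = -9y^2 + 12y^3. Integrate: h(y) = -3y^3 + 3y^4.
So F(x,y) = -3y^3 + xy + 3y^4.
General solution: -3y^3 + xy + 3y^4 = C.


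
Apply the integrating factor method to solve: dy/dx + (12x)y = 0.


P(x) = 12x ⇒ μ = e^(6x²).
Q(x) = 0 so μ y is constant: y = Ce^(-6x²).


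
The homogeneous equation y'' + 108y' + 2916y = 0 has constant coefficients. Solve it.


Characteristic equation: r² + 108r + 2916 = 0, i.e. (r + 54)² = 0.
Repeated root r = -54; include an x factor for the second linearly independent solution.
General solution: y = (C₁ + C₂x)e^(-54x).


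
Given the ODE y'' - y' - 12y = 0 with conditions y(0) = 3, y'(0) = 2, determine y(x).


Characteristic roots of r² - r - 12 = 0 are -3, 4.
General solution y = c₁ e^(-3x) + c₂ e^(4x).
Apply y(0) = 3: c₁ + c₂ = 3. Apply y'(0) = 2: -3 c₁ + 4 c₂ = 2.
Solve: c₁ = 10/7, c₂ = 11/7.
Particular solution: y = (10/7)e^(-3x) + (11/7)e^(4x).


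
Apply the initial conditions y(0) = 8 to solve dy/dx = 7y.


General solution of y' = 7y is y = Ce^(7x).
Apply y(0) = 8: C = 8.
Particular solution: y = 8e^(7x).


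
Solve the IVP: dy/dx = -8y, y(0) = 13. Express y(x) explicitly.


General solution of y' = -8y is y = Ce^(-8x).
Apply y(0) = 13: C = 13.
Particular solution: y = 13e^(-8x).


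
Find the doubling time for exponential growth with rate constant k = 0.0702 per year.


Exponential growth: P(t) = P₀ e^(0.0702t). Set P(t)/P₀ = 2: e^(0.0702t) = 2.
Solve: t = ln(2)/0.0702 ≈ 9.87 years.


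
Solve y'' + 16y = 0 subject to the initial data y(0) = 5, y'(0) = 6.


Characteristic roots of r² + 16 = 0 are ±4i, so y = C₁cos(4x) + C₂sin(4x).
Apply y(0) = 5: C₁ = 5. Differentiate and apply y'(0) = 6: 4·C₂ = 6, so C₂ = 3/2.
Particular solution: y = 5cos(4x) + (3/2)sin(4x).


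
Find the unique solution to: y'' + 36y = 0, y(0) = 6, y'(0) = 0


Characteristic roots of r² + 36 = 0 are ±6i, so y = C₁cos(6x) + C₂sin(6x).
Apply y(0) = 6: C₁ = 6. Differentiate and apply y'(0) = 0: 6·C₂ = 0, so C₂ = 0.
Particular solution: y = 6cos(6x).


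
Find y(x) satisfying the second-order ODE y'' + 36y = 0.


Characteristic equation: r² + 36 = 0.
Discriminant is negative; roots r = 0 ± 6i (complex conjugate pair).
General solution uses e^(α x)(C₁ cos(β x) + C₂ sin(β x)): y = C₁cos(6x) + C₂sin(6x).


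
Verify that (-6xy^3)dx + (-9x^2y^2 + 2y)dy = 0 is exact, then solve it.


Check exactness: ∂M/∂y = -18xy^2 and ∂N/∂x = -18xy^2; equal, so the equation is exact.
Integrate M with respect to x (treating y as constant): ∫M dx = -3x^2y^3 + h(y).
Differentiate w.r.t. y and set equal to N: the x-dependent terms already match, leaving h'(y) = 2y. Integrate: h(y) = y^2.
So F(x,y) = -3x^2y^3 + y^2.
General solution: -3x^2y^3 + y^2 = C.


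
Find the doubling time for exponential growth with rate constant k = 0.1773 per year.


Exponential growth: P(t) = P₀ e^(0.1773t). Set P(t)/P₀ = 2: e^(0.1773t) = 2.
Solve: t = ln(2)/0.1773 ≈ 3.91 years.


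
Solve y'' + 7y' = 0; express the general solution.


Characteristic equation: r² + 7r = 0.
Factor: (r - 0)(r + 7) = 0 ⇒ r = 0, -7 (distinct real).
General solution: y = C₁ + C₂e^(-7x).


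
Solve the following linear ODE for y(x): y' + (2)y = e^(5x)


P(x) = 2 ⇒ μ = e^(2x).
(μ y)' = e^(7x) ⇒ μ y = e^(7x)/7 + C.
Divide by μ: y = (1/7)e^(5x) + Ce^(-2x).


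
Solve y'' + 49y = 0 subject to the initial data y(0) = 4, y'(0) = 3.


Characteristic roots of r² + 49 = 0 are ±7i, so y = C₁cos(7x) + C₂sin(7x).
Apply y(0) = 4: C₁ = 4. Differentiate and apply y'(0) = 3: 7·C₂ = 3, so C₂ = 3/7.
Particular solution: y = 4cos(7x) + (3/7)sin(7x).


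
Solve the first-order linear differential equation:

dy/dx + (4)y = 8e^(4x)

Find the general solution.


P(x) = 4 ⇒ μ = e^(4x).
(μ y)' = 8e^(8x) ⇒ μ y = (8/8)e^(8x) + C.
Divide by μ: y = e^(4x) + Ce^(-4x).


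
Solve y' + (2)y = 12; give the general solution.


P(x) = 2, Q(x) = 12; integrating factor μ = e^(2x).
(μ y)' = 12e^(2x) ⇒ μ y = 6e^(2x) + C.
Divide by μ: y = 6 + Ce^(-2x).


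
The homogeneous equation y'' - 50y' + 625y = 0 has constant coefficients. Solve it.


Characteristic equation: r² - 50r + 625 = 0, i.e. (r - 25)² = 0.
Repeated root r = 25; include an x factor for the second linearly independent solution.
General solution: y = (C₁ + C₂x)e^(25x).


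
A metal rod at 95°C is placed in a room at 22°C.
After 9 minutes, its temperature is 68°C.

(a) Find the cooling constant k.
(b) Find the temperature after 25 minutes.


Newton's law: T(t) = T_a + (T₀ - T_a)e^(-kt).
(a) Use T(9) = 68: (68 - 22)/(95 - 22) = e^(-k·9), so k = -ln(0.630)/9 ≈ 0.0513.
(b) Apply k to t = 25: T(25) = 22 + (73)e^(-1.283) ≈ 42.2°C.


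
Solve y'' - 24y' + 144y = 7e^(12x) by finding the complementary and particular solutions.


Characteristic polynomial (r - 12)² = 0; repeated root r = 12.
y_h = (C₁ + C₂x)e^(12x). Forcing matches the repeated root (resonance), so try y_p = Ax² e^(12x).
Substitute and solve for A: 2A = 7, so A = 7/2.
General solution: y = (C₁ + C₂x + (7/2)x²)e^(12x).


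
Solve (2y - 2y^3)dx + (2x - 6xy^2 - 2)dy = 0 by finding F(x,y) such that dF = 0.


Check exactness: ∂M/∂y = 2 - 6y^2 and ∂N/∂x = 2 - 6y^2; equal, so the equation is exact.
Integrate M with respect to x (treating y as constant): ∫M dx = 2xy - 2xy^3 + h(y).
Differentiate w.r.t. y and set equal to N: the x-dependent terms already match, leaving h'(y) = -2. Integrate: h(y) = -2y.
So F(x,y) = 2xy - 2xy^3 - 2y.
General solution: 2xy - 2xy^3 - 2y = C.


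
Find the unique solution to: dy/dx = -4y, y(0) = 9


General solution of y' = -4y is y = Ce^(-4x).
Apply y(0) = 9: C = 9.
Particular solution: y = 9e^(-4x).


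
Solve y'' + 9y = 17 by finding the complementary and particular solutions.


Homogeneous part: r² + 9 = 0 ⇒ r = ±3i, so y_h = C₁cos(3x) + C₂sin(3x).
Try constant y_p = A; plug in: 9A = 17 ⇒ A = 17/9.
General solution: y = C₁cos(3x) + C₂sin(3x) + 17/9.


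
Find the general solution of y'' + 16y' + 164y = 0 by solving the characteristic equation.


Characteristic equation: r² + 16r + 164 = 0.
Discriminant is negative; roots r = -8 ± 10i (complex conjugate pair).
General solution uses e^(α x)(C₁ cos(β x) + C₂ sin(β x)): y = e^(-8x)(C₁cos(10x) + C₂sin(10x)).


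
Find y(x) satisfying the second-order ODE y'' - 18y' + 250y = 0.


Characteristic equation: r² - 18r + 250 = 0.
Discriminant is negative; roots r = 9 ± 13i (complex conjugate pair).
General solution uses e^(α x)(C₁ cos(β x) + C₂ sin(β x)): y = e^(9x)(C₁cos(13x) + C₂sin(13x)).


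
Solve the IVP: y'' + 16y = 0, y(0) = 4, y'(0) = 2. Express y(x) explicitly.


Characteristic roots of r² + 16 = 0 are ±4i, so y = C₁cos(4x) + C₂sin(4x).
Apply y(0) = 4: C₁ = 4. Differentiate and apply y'(0) = 2: 4·C₂ = 2, so C₂ = 1/2.
Particular solution: y = 4cos(4x) + (1/2)sin(4x).


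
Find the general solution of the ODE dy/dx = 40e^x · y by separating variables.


Separate variables: dy/y = 40e^x dx.
Integrate: ln|y| = 40e^x + C₀.
Exponentiate: y = Ce^(40e^x).


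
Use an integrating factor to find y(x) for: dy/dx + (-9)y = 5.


P(x) = -9 ⇒ μ = e^(-9x).
(μ y)' = 5e^(-9x) ⇒ μ y = -(5/9)e^(-9x) + C.
Divide by μ: y = -5/9 + Ce^(9x).


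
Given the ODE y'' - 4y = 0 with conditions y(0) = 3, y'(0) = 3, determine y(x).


Characteristic roots of r² - 4 = 0 are -2, 2.
General solution y = c₁ e^(-2x) + c₂ e^(2x).
Apply y(0) = 3: c₁ + c₂ = 3. Apply y'(0) = 3: -2 c₁ + 2 c₂ = 3.
Solve: c₁ = 3/4, c₂ = 9/4.
Particular solution: y = (3/4)e^(-2x) + (9/4)e^(2x).


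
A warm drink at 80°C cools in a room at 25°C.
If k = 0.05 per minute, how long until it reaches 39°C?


From T(t) = T_a + (T₀ - T_a)e^(-kt), set T(t) = 39:
(39 - 25) / (80 - 25) = e^(-0.05t), so t = -ln(0.255)/0.05 ≈ 27.4 minutes.


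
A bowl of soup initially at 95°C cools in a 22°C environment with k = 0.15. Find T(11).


Newton's law: dT/dt = -k(T - T_a) has solution T(t) = T_a + (T₀ - T_a)e^(-kt).
Plug in T_a = 22, T₀ = 95, k = 0.15, t = 11: T(11) = 22 + (73)e^(-1.65) ≈ 36.0°C.


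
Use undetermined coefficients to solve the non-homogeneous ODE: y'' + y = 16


Homogeneous part: r² + 1 = 0 ⇒ r = ±1i, so y_h = C₁cos(x) + C₂sin(x).
Try constant y_p = A; plug in: 1A = 16 ⇒ A = 16.
General solution: y = C₁cos(x) + C₂sin(x) + 16.


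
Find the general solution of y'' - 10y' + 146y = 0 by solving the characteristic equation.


Characteristic equation: r² - 10r + 146 = 0.
Discriminant is negative; roots r = 5 ± 11i (complex conjugate pair).
General solution uses e^(α x)(C₁ cos(β x) + C₂ sin(β x)): y = e^(5x)(C₁cos(11x) + C₂sin(11x)).
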